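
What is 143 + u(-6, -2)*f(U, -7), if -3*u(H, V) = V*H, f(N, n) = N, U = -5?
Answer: 163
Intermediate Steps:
u(H, V) = -H*V/3 (u(H, V) = -V*H/3 = -H*V/3)
143 + u(-6, -2)*f(U, -7) = 143 - ⅓*(-6)*(-2)*(-5) = 143 - 4*(-5) = 143 + 20 = 163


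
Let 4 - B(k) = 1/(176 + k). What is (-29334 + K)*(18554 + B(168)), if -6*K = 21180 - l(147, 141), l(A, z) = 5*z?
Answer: -418104102843/688 ≈ -6.0771e+8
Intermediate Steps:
B(k) = 4 - 1/(176 + k)
K = -6825/2 (K = -(21180 - 5*141)/6 = -(21180 - 1*705)/6 = -(21180 - 705)/6 = -⅙*20475 = -6825/2 ≈ -3412.5)
(-29334 + K)*(18554 + B(168)) = (-29334 - 6825/2)*(18554 + (703 + 4*168)/(176 + 168)) = -65493*(18554 + (703 + 672)/344)/2 = -65493*(18554 + (1/344)*1375)/2 = -65493*(18554 + 1375/344)/2 = -65493/2*6383951/344 = -418104102843/688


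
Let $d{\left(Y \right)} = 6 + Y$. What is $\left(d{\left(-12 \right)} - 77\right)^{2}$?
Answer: $6889$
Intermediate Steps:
$\left(d{\left(-12 \right)} - 77\right)^{2} = \left(\left(6 - 12\right) - 77\right)^{2} = \left(-6 - 77\right)^{2} = \left(-83\right)^{2} = 6889$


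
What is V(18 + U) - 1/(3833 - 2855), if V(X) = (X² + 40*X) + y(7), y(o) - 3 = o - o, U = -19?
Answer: -35209/978 ≈ -36.001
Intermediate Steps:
y(o) = 3 (y(o) = 3 + (o - o) = 3 + 0 = 3)
V(X) = 3 + X² + 40*X (V(X) = (X² + 40*X) + 3 = 3 + X² + 40*X)
V(18 + U) - 1/(3833 - 2855) = (3 + (18 - 19)² + 40*(18 - 19)) - 1/(3833 - 2855) = (3 + (-1)² + 40*(-1)) - 1/978 = (3 + 1 - 40) - 1*1/978 = -36 - 1/978 = -35209/978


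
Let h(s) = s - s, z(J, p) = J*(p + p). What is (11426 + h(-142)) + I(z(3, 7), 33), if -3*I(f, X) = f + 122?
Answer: 34114/3 ≈ 11371.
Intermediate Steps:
z(J, p) = 2*J*p (z(J, p) = J*(2*p) = 2*J*p)
h(s) = 0
I(f, X) = -122/3 - f/3 (I(f, X) = -(f + 122)/3 = -(122 + f)/3 = -122/3 - f/3)
(11426 + h(-142)) + I(z(3, 7), 33) = (11426 + 0) + (-122/3 - 2*3*7/3) = 11426 + (-122/3 - 1/3*42) = 11426 + (-122/3 - 14) = 11426 - 164/3 = 34114/3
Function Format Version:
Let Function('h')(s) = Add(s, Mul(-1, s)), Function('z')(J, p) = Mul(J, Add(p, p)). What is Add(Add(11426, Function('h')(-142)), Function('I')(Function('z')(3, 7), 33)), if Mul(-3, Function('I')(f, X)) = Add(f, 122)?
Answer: Rational(34114, 3) ≈ 11371.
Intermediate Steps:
Function('z')(J, p) = Mul(2, J, p) (Function('z')(J, p) = Mul(J, Mul(2, p)) = Mul(2, J, p))
Function('h')(s) = 0
Function('I')(f, X) = Add(Rational(-122, 3), Mul(Rational(-1, 3), f)) (Function('I')(f, X) = Mul(Rational(-1, 3), Add(f, 122)) = Mul(Rational(-1, 3), Add(122, f)) = Add(Rational(-122, 3), Mul(Rational(-1, 3), f)))
Add(Add(11426, Function('h')(-142)), Function('I')(Function('z')(3, 7), 33)) = Add(Add(11426, 0), Add(Rational(-122, 3), Mul(Rational(-1, 3), Mul(2, 3, 7)))) = Add(11426, Add(Rational(-122, 3), Mul(Rational(-1, 3), 42))) = Add(11426, Add(Rational(-122, 3), -14)) = Add(11426, Rational(-164, 3)) = Rational(34114, 3)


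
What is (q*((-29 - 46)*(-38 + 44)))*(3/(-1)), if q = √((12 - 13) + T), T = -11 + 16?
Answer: 2700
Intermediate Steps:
T = 5
q = 2 (q = √((12 - 13) + 5) = √(-1 + 5) = √4 = 2)
(q*((-29 - 46)*(-38 + 44)))*(3/(-1)) = (2*((-29 - 46)*(-38 + 44)))*(3/(-1)) = (2*(-75*6))*(3*(-1)) = (2*(-450))*(-3) = -900*(-3) = 2700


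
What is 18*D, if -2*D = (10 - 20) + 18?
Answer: -72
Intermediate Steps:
D = -4 (D = -((10 - 20) + 18)/2 = -(-10 + 18)/2 = -½*8 = -4)
18*D = 18*(-4) = -72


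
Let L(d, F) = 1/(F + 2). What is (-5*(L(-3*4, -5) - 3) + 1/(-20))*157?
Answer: 156529/60 ≈ 2608.8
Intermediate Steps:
L(d, F) = 1/(2 + F)
(-5*(L(-3*4, -5) - 3) + 1/(-20))*157 = (-5*(1/(2 - 5) - 3) + 1/(-20))*157 = (-5*(1/(-3) - 3) - 1/20)*157 = (-5*(-⅓ - 3) - 1/20)*157 = (-5*(-10/3) - 1/20)*157 = (50/3 - 1/20)*157 = (997/60)*157 = 156529/60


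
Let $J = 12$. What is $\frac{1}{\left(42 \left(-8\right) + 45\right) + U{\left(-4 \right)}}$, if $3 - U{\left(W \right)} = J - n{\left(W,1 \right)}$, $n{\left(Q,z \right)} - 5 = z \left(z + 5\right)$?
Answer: $- \frac{1}{289} \approx -0.0034602$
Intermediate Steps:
$n{\left(Q,z \right)} = 5 + z \left(5 + z\right)$ ($n{\left(Q,z \right)} = 5 + z \left(z + 5\right) = 5 + z \left(5 + z\right)$)
$U{\left(W \right)} = 2$ ($U{\left(W \right)} = 3 - \left(12 - \left(5 + 1^{2} + 5 \cdot 1\right)\right) = 3 - \left(12 - \left(5 + 1 + 5\right)\right) = 3 - \left(12 - 11\right) = 3 - 1 = 2$)
$\frac{1}{\left(42 \left(-8\right) + 45\right) + U{\left(-4 \right)}} = \frac{1}{\left(42 \left(-8\right) + 45\right) + 2} = \frac{1}{\left(-336 + 45\right) + 2} = \frac{1}{-291 + 2} = \frac{1}{-289} = - \frac{1}{289}$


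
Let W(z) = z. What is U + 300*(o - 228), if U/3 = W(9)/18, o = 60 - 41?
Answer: -125397/2 ≈ -62699.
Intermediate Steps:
o = 19
U = 3/2 (U = 3*(9/18) = 3*(9*(1/18)) = 3*(1/2) = 3/2 ≈ 1.5000)
U + 300*(o - 228) = 3/2 + 300*(19 - 228) = 3/2 + 300*(-209) = 3/2 - 62700 = -125397/2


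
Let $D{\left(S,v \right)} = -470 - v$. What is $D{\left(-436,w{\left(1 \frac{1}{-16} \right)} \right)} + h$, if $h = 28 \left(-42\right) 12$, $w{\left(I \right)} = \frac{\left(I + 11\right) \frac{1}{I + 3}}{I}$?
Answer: $- \frac{682554}{47} \approx -14522.0$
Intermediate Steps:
$w{\left(I \right)} = \frac{11 + I}{I \left(3 + I\right)}$ ($w{\left(I \right)} = \frac{\left(11 + I\right) \frac{1}{3 + I}}{I} = \frac{\frac{1}{3 + I} \left(11 + I\right)}{I} = \frac{11 + I}{I \left(3 + I\right)}$)
$h = -14112$ ($h = \left(-1176\right) 12 = -14112$)
$D{\left(-436,w{\left(1 \frac{1}{-16} \right)} \right)} + h = \left(-470 - \frac{11 + 1 \frac{1}{-16}}{1 \frac{1}{-16} \left(3 + 1 \frac{1}{-16}\right)}\right) - 14112 = \left(-470 - \frac{11 + 1 \left(- \frac{1}{16}\right)}{1 \left(- \frac{1}{16}\right) \left(3 + 1 \left(- \frac{1}{16}\right)\right)}\right) - 14112 = \left(-470 - \frac{11 - \frac{1}{16}}{\left(- \frac{1}{16}\right) \left(3 - \frac{1}{16}\right)}\right) - 14112 = \left(-470 - \left(-16\right) \frac{1}{\frac{47}{16}} \cdot \frac{175}{16}\right) - 14112 = \left(-470 - \left(-16\right) \frac{16}{47} \cdot \frac{175}{16}\right) - 14112 = \left(-470 - - \frac{2800}{47}\right) - 14112 = \left(-470 + \frac{2800}{47}\right) - 14112 = - \frac{19290}{47} - 14112 = - \frac{682554}{47}$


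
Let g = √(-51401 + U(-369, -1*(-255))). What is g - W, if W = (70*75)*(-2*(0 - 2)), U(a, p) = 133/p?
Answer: -21000 + I*√3342316110/255 ≈ -21000.0 + 226.72*I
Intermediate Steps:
g = I*√3342316110/255 (g = √(-51401 + 133/((-1*(-255)))) = √(-51401 + 133/255) = √(-13107122/255) = I*√3342316110/255 ≈ 226.72*I)
W = 21000 (W = 5250*(-2*(-2)) = 5250*4 = 21000)
g - W = I*√3342316110/255 - 1*21000 = I*√3342316110/255 - 21000 = -21000 + I*√3342316110/255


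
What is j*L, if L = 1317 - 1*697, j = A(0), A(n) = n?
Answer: 0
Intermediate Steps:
j = 0
L = 620 (L = 1317 - 697 = 620)
j*L = 0*620 = 0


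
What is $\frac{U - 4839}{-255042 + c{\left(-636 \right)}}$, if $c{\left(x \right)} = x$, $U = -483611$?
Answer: $\frac{244225}{127839} \approx 1.9104$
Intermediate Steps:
$\frac{U - 4839}{-255042 + c{\left(-636 \right)}} = \frac{-483611 - 4839}{-255042 - 636} = - \frac{488450}{-255678} = \left(-488450\right) \left(- \frac{1}{255678}\right) = \frac{244225}{127839}$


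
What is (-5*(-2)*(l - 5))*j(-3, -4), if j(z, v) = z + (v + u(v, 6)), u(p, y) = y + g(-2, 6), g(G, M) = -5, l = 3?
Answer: 120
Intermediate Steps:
u(p, y) = -5 + y (u(p, y) = y - 5 = -5 + y)
j(z, v) = 1 + v + z (j(z, v) = z + (v + (-5 + 6)) = z + (v + 1) = z + (1 + v) = 1 + v + z)
(-5*(-2)*(l - 5))*j(-3, -4) = (-5*(-2)*(3 - 5))*(1 - 4 - 3) = -(-10)*(-2)*(-6) = -1*20*(-6) = -20*(-6) = 120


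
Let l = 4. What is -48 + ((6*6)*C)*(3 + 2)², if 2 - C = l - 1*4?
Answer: 1752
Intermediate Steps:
C = 2 (C = 2 - (4 - 1*4) = 2 - (4 - 4) = 2 - 1*0 = 2 + 0 = 2)
-48 + ((6*6)*C)*(3 + 2)² = -48 + ((6*6)*2)*(3 + 2)² = -48 + (36*2)*5² = -48 + 72*25 = -48 + 1800 = 1752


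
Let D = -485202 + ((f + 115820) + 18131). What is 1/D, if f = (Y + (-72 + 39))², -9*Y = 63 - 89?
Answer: -81/28377890 ≈ -2.8543e-6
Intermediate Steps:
Y = 26/9 (Y = -(63 - 89)/9 = -⅑*(-26) = 26/9 ≈ 2.8889)
f = 73441/81 (f = (26/9 + (-72 + 39))² = (26/9 - 33)² = (-271/9)² = 73441/81 ≈ 906.68)
D = -28377890/81 (D = -485202 + ((73441/81 + 115820) + 18131) = -485202 + (9454861/81 + 18131) = -485202 + 10923472/81 = -28377890/81 ≈ -3.5034e+5)
1/D = 1/(-28377890/81) = -81/28377890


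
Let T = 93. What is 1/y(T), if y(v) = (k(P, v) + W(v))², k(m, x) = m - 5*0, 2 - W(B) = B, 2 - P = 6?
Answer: 1/9025 ≈ 0.00011080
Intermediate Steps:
P = -4 (P = 2 - 1*6 = 2 - 6 = -4)
W(B) = 2 - B
k(m, x) = m (k(m, x) = m + 0 = m)
y(v) = (-2 - v)² (y(v) = (-4 + (2 - v))² = (-2 - v)²)
1/y(T) = 1/((2 + 93)²) = 1/(95²) = 1/9025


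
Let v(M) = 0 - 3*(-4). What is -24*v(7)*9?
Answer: -2592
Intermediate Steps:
v(M) = 12 (v(M) = 0 + 12 = 12)
-24*v(7)*9 = -24*12*9 = -288*9 = -2592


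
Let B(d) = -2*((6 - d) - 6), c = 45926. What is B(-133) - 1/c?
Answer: -12216317/45926 ≈ -266.00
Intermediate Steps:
B(d) = 2*d (B(d) = -(-2)*d = 2*d)
B(-133) - 1/c = 2*(-133) - 1/45926 = -266 - 1*1/45926 = -266 - 1/45926 = -12216317/45926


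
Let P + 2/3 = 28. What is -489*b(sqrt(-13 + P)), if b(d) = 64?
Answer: -31296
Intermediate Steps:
P = 82/3 (P = -2/3 + 28 = 82/3 ≈ 27.333)
-489*b(sqrt(-13 + P)) = -489*64 = -31296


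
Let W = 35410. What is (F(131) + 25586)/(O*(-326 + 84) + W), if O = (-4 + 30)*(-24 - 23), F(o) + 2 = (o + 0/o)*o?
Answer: 42745/331134 ≈ 0.12909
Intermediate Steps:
F(o) = -2 + o² (F(o) = -2 + (o + 0/o)*o = -2 + (o + 0)*o = -2 + o*o = -2 + o²)
O = -1222 (O = 26*(-47) = -1222)
(F(131) + 25586)/(O*(-326 + 84) + W) = ((-2 + 131²) + 25586)/(-1222*(-326 + 84) + 35410) = ((-2 + 17161) + 25586)/(-1222*(-242) + 35410) = (17159 + 25586)/(295724 + 35410) = 42745/331134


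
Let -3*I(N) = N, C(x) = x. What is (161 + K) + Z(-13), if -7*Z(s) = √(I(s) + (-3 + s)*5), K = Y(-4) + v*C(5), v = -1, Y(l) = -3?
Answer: 153 - I*√681/21 ≈ 153.0 - 1.2427*I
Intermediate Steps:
I(N) = -N/3
K = -8 (K = -3 - 1*5 = -3 - 5 = -8)
Z(s) = -√(-15 + 14*s/3)/7 (Z(s) = -√(-s/3 + (-3 + s)*5)/7 = -√(-s/3 + (-15 + 5*s))/7 = -√(-15 + 14*s/3)/7)
(161 + K) + Z(-13) = (161 - 8) - √(-135 + 42*(-13))/21 = 153 - √(-135 - 546)/21 = 153 - I*√681/21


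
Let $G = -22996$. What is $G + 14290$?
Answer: $-8706$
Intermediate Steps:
$G + 14290 = -22996 + 14290 = -8706$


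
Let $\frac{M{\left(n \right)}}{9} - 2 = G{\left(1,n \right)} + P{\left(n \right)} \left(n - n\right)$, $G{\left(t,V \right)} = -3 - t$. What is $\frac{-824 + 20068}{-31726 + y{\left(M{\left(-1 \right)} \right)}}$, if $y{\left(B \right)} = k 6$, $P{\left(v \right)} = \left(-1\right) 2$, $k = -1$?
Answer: $- \frac{4811}{7933} \approx -0.60645$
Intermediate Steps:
$P{\left(v \right)} = -2$
$M{\left(n \right)} = -18$ ($M{\left(n \right)} = 18 + 9 \left(\left(-3 - 1\right) - 2 \left(n - n\right)\right) = 18 + 9 \left(\left(-3 - 1\right) - 0\right) = 18 + 9 \left(-4 + 0\right) = 18 + 9 \left(-4\right) = 18 - 36 = -18$)
$y{\left(B \right)} = -6$ ($y{\left(B \right)} = \left(-1\right) 6 = -6$)
$\frac{-824 + 20068}{-31726 + y{\left(M{\left(-1 \right)} \right)}} = \frac{-824 + 20068}{-31726 - 6} = \frac{19244}{-31732} = 19244 \left(- \frac{1}{31732}\right) = - \frac{4811}{7933}$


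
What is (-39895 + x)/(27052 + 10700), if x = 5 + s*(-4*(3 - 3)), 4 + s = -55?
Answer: -19945/18876 ≈ -1.0566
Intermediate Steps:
s = -59 (s = -4 - 55 = -59)
x = 5 (x = 5 - (-236)*(3 - 3) = 5 - (-236)*0 = 5 - 59*0 = 5 + 0 = 5)
(-39895 + x)/(27052 + 10700) = (-39895 + 5)/(27052 + 10700) = -39890/37752 = -39890*1/37752 = -19945/18876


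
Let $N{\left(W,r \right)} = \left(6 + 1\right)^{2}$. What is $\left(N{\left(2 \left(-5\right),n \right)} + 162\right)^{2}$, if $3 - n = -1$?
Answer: $44521$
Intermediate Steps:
$n = 4$ ($n = 3 - -1 = 3 + 1 = 4$)
$N{\left(W,r \right)} = 49$ ($N{\left(W,r \right)} = 7^{2} = 49$)
$\left(N{\left(2 \left(-5\right),n \right)} + 162\right)^{2} = \left(49 + 162\right)^{2} = 211^{2} = 44521$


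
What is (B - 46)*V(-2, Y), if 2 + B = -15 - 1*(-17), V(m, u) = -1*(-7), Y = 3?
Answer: -322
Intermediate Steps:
V(m, u) = 7
B = 0 (B = -2 + (-15 - 1*(-17)) = -2 + (-15 + 17) = -2 + 2 = 0)
(B - 46)*V(-2, Y) = (0 - 46)*7 = -46*7 = -322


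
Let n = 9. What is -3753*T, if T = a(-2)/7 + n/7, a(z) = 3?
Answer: -45036/7 ≈ -6433.7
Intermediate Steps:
T = 12/7 (T = 3/7 + 9/7 = 12/7 ≈ 1.7143)
-3753*T = -3753*12/7 = -45036/7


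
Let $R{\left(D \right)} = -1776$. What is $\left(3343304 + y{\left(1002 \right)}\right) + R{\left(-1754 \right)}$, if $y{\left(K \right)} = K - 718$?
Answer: $3341812$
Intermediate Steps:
$y{\left(K \right)} = -718 + K$
$\left(3343304 + y{\left(1002 \right)}\right) + R{\left(-1754 \right)} = \left(3343304 + \left(-718 + 1002\right)\right) - 1776 = \left(3343304 + 284\right) - 1776 = 3343588 - 1776 = 3341812$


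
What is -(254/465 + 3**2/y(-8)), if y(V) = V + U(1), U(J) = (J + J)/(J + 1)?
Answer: 2407/3255 ≈ 0.73948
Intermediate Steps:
U(J) = 2*J/(1 + J) (U(J) = (2*J)/(1 + J) = 2*J/(1 + J))
y(V) = 1 + V (y(V) = V + 2*1/(1 + 1) = V + 2*1/2 = V + 2*1*(1/2) = V + 1 = 1 + V)
-(254/465 + 3**2/y(-8)) = -(254/465 + 3**2/(1 - 8)) = -(254*(1/465) + 9/(-7)) = -(254/465 + 9*(-1/7)) = -(254/465 - 9/7) = -1*(-2407/3255) = 2407/3255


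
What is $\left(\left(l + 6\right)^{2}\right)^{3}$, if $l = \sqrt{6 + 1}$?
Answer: $\left(6 + \sqrt{7}\right)^{6} \approx 4.1765 \cdot 10^{5}$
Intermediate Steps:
$l = \sqrt{7} \approx 2.6458$
$\left(\left(l + 6\right)^{2}\right)^{3} = \left(\left(\sqrt{7} + 6\right)^{2}\right)^{3} = \left(\left(6 + \sqrt{7}\right)^{2}\right)^{3} = \left(6 + \sqrt{7}\right)^{6}$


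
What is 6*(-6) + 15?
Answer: -21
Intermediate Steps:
6*(-6) + 15 = -36 + 15 = -21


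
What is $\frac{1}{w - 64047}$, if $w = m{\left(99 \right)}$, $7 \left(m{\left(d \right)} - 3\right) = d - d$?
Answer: $- \frac{1}{64044} \approx -1.5614 \cdot 10^{-5}$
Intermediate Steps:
$m{\left(d \right)} = 3$ ($m{\left(d \right)} = 3 + \frac{d - d}{7} = 3 + \frac{1}{7} \cdot 0 = 3 + 0 = 3$)
$w = 3$
$\frac{1}{w - 64047} = \frac{1}{3 - 64047} = \frac{1}{-64044} = - \frac{1}{64044}$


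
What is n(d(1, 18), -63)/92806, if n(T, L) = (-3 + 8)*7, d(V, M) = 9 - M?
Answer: 5/13258 ≈ 0.00037713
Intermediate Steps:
n(T, L) = 35 (n(T, L) = 5*7 = 35)
n(d(1, 18), -63)/92806 = 35/92806 = 35*(1/92806) = 5/13258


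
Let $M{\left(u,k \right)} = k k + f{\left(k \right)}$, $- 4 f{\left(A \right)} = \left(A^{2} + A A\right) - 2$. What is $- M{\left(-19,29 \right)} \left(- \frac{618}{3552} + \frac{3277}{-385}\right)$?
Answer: $\frac{833428019}{227920} \approx 3656.7$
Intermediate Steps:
$f{\left(A \right)} = \frac{1}{2} - \frac{A^{2}}{2}$ ($f{\left(A \right)} = - \frac{\left(A^{2} + A A\right) - 2}{4} = - \frac{\left(A^{2} + A^{2}\right) - 2}{4} = - \frac{2 A^{2} - 2}{4} = - \frac{-2 + 2 A^{2}}{4} = \frac{1}{2} - \frac{A^{2}}{2}$)
$M{\left(u,k \right)} = \frac{1}{2} + \frac{k^{2}}{2}$ ($M{\left(u,k \right)} = k k - \left(- \frac{1}{2} + \frac{k^{2}}{2}\right) = k^{2} - \left(- \frac{1}{2} + \frac{k^{2}}{2}\right) = \frac{1}{2} + \frac{k^{2}}{2}$)
$- M{\left(-19,29 \right)} \left(- \frac{618}{3552} + \frac{3277}{-385}\right) = - \left(\frac{1}{2} + \frac{29^{2}}{2}\right) \left(- \frac{618}{3552} + \frac{3277}{-385}\right) = - \left(\frac{1}{2} + \frac{1}{2} \cdot 841\right) \left(\left(-618\right) \frac{1}{3552} + 3277 \left(- \frac{1}{385}\right)\right) = - \left(\frac{1}{2} + \frac{841}{2}\right) \left(- \frac{103}{592} - \frac{3277}{385}\right) = - \frac{421 \left(-1979639\right)}{227920} = \left(-1\right) \left(- \frac{833428019}{227920}\right) = \frac{833428019}{227920}$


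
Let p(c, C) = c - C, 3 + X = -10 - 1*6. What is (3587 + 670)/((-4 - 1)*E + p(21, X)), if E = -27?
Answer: 4257/175 ≈ 24.326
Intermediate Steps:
X = -19 (X = -3 + (-10 - 1*6) = -3 + (-10 - 6) = -3 - 16 = -19)
(3587 + 670)/((-4 - 1)*E + p(21, X)) = (3587 + 670)/((-4 - 1)*(-27) + (21 - 1*(-19))) = 4257/(-5*(-27) + (21 + 19)) = 4257/(135 + 40) = 4257/175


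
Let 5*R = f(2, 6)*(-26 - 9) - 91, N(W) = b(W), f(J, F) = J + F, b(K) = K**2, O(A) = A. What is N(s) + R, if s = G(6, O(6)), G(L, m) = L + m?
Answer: 349/5 ≈ 69.800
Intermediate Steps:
s = 12 (s = 6 + 6 = 12)
f(J, F) = F + J
N(W) = W**2
R = -371/5 (R = ((6 + 2)*(-26 - 9) - 91)/5 = (8*(-35) - 91)/5 = (-280 - 91)/5 = (1/5)*(-371) = -371/5 ≈ -74.200)
N(s) + R = 12**2 - 371/5 = 144 - 371/5 = 349/5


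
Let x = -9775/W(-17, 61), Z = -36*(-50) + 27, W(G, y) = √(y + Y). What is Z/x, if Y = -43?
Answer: -5481*√2/9775 ≈ -0.79297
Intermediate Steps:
W(G, y) = √(-43 + y) (W(G, y) = √(y - 43) = √(-43 + y))
Z = 1827 (Z = 1800 + 27 = 1827)
x = -9775*√2/6 (x = -9775/√(-43 + 61) = -9775*√2/6 ≈ -2304.0)
Z/x = 1827/((-9775*√2/6)) = 1827*(-3*√2/9775) = -5481*√2/9775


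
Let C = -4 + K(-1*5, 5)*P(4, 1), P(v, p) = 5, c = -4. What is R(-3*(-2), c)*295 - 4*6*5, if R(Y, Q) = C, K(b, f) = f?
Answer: 6075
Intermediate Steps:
C = 21 (C = -4 + 5*5 = -4 + 25 = 21)
R(Y, Q) = 21
R(-3*(-2), c)*295 - 4*6*5 = 21*295 - 4*6*5 = 6195 - 24*5 = 6195 - 120 = 6075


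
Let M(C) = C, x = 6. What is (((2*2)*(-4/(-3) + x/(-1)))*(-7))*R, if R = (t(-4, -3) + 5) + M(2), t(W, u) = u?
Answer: 1568/3 ≈ 522.67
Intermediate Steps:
R = 4 (R = (-3 + 5) + 2 = 2 + 2 = 4)
(((2*2)*(-4/(-3) + x/(-1)))*(-7))*R = (((2*2)*(-4/(-3) + 6/(-1)))*(-7))*4 = ((4*(-4*(-1/3) + 6*(-1)))*(-7))*4 = ((4*(4/3 - 6))*(-7))*4 = ((4*(-14/3))*(-7))*4 = -56/3*(-7)*4 = (392/3)*4 = 1568/3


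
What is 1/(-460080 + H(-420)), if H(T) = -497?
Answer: -1/460577 ≈ -2.1712e-6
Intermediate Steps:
1/(-460080 + H(-420)) = 1/(-460080 - 497) = 1/(-460577) = -1/460577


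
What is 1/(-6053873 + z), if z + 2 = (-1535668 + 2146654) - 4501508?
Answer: -1/9944397 ≈ -1.0056e-7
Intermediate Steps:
z = -3890524 (z = -2 + ((-1535668 + 2146654) - 4501508) = -2 + (610986 - 4501508) = -2 - 3890522 = -3890524)
1/(-6053873 + z) = 1/(-6053873 - 3890524) = 1/(-9944397) = -1/9944397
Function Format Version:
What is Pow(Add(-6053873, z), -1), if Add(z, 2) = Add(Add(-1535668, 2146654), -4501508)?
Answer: Rational(-1, 9944397) ≈ -1.0056e-7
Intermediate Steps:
z = -3890524 (z = Add(-2, Add(Add(-1535668, 2146654), -4501508)) = Add(-2, Add(610986, -4501508)) = Add(-2, -3890522) = -3890524)
Pow(Add(-6053873, z), -1) = Pow(Add(-6053873, -3890524), -1) = Pow(-9944397, -1) = Rational(-1, 9944397)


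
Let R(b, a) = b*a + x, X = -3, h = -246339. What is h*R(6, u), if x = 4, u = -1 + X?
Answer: 4926780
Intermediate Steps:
u = -4 (u = -1 - 3 = -4)
R(b, a) = 4 + a*b (R(b, a) = b*a + 4 = a*b + 4 = 4 + a*b)
h*R(6, u) = -246339*(4 - 4*6) = -246339*(4 - 24) = -246339*(-20) = 4926780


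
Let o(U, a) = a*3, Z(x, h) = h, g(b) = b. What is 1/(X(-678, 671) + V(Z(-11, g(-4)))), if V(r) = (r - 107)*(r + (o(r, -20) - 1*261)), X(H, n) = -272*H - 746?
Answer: 1/219745 ≈ 4.5507e-6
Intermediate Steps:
o(U, a) = 3*a
X(H, n) = -746 - 272*H
V(r) = (-321 + r)*(-107 + r) (V(r) = (r - 107)*(r + (3*(-20) - 1*261)) = (-107 + r)*(r + (-60 - 261)) = (-107 + r)*(r - 321) = (-107 + r)*(-321 + r) = (-321 + r)*(-107 + r))
1/(X(-678, 671) + V(Z(-11, g(-4)))) = 1/((-746 - 272*(-678)) + (34347 + (-4)² - 428*(-4))) = 1/((-746 + 184416) + (34347 + 16 + 1712)) = 1/(183670 + 36075) = 1/219745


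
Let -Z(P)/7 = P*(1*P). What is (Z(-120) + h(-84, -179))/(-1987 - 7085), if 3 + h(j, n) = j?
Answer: 33629/3024 ≈ 11.121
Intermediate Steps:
h(j, n) = -3 + j
Z(P) = -7*P² (Z(P) = -7*P*1*P = -7*P*P = -7*P²)
(Z(-120) + h(-84, -179))/(-1987 - 7085) = (-7*(-120)² + (-3 - 84))/(-1987 - 7085) = (-7*14400 - 87)/(-9072) = (-100800 - 87)*(-1/9072) = -100887*(-1/9072) = 33629/3024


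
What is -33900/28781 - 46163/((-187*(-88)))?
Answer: -110969159/27860008 ≈ -3.9831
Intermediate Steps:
-33900/28781 - 46163/((-187*(-88))) = -33900*1/28781 - 46163/16456 = -33900/28781 - 46163*1/16456 = -33900/28781 - 46163/16456 = -110969159/27860008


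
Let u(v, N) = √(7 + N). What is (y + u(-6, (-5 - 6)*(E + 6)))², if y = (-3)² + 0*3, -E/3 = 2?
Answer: (9 + √7)² ≈ 135.62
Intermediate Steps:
E = -6 (E = -3*2 = -6)
y = 9 (y = 9 + 0 = 9)
(y + u(-6, (-5 - 6)*(E + 6)))² = (9 + √(7 + (-5 - 6)*(-6 + 6)))² = (9 + √(7 - 11*0))² = (9 + √(7 + 0))² = (9 + √7)²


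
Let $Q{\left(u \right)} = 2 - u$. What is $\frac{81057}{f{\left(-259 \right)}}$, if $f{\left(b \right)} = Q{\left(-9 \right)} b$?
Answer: $- \frac{81057}{2849} \approx -28.451$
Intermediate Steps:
$f{\left(b \right)} = 11 b$ ($f{\left(b \right)} = \left(2 - -9\right) b = \left(2 + 9\right) b = 11 b$)
$\frac{81057}{f{\left(-259 \right)}} = \frac{81057}{11 \left(-259\right)} = \frac{81057}{-2849} = 81057 \left(- \frac{1}{2849}\right) = - \frac{81057}{2849}$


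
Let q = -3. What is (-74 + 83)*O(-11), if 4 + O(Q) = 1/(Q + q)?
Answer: -513/14 ≈ -36.643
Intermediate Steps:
O(Q) = -4 + 1/(-3 + Q) (O(Q) = -4 + 1/(Q - 3) = -4 + 1/(-3 + Q))
(-74 + 83)*O(-11) = (-74 + 83)*((13 - 4*(-11))/(-3 - 11)) = 9*((13 + 44)/(-14)) = 9*(-1/14*57) = 9*(-57/14) = -513/14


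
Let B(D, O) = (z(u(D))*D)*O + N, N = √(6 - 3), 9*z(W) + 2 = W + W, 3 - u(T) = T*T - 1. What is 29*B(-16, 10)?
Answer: 2347840/9 + 29*√3 ≈ 2.6092e+5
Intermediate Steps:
u(T) = 4 - T² (u(T) = 3 - (T*T - 1) = 3 - (T² - 1) = 3 - (-1 + T²) = 3 + (1 - T²) = 4 - T²)
z(W) = -2/9 + 2*W/9 (z(W) = -2/9 + (W + W)/9 = -2/9 + (2*W)/9 = -2/9 + 2*W/9)
N = √3 ≈ 1.7320
B(D, O) = √3 + D*O*(⅔ - 2*D²/9) (B(D, O) = ((-2/9 + 2*(4 - D²)/9)*D)*O + √3 = ((-2/9 + (8/9 - 2*D²/9))*D)*O + √3 = ((⅔ - 2*D²/9)*D)*O + √3 = (D*(⅔ - 2*D²/9))*O + √3 = D*O*(⅔ - 2*D²/9) + √3 = √3 + D*O*(⅔ - 2*D²/9))
29*B(-16, 10) = 29*(√3 - 2/9*(-16)*10*(-3 + (-16)²)) = 29*(√3 - 2/9*(-16)*10*(-3 + 256)) = 29*(√3 - 2/9*(-16)*10*253) = 29*(√3 + 80960/9) = 29*(80960/9 + √3) = 2347840/9 + 29*√3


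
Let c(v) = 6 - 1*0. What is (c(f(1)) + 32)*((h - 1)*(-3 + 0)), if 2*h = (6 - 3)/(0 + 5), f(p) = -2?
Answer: 399/5 ≈ 79.800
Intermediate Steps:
c(v) = 6 (c(v) = 6 + 0 = 6)
h = 3/10 (h = ((6 - 3)/(0 + 5))/2 = (3/5)/2 = (3*(1/5))/2 = (1/2)*(3/5) = 3/10 ≈ 0.30000)
(c(f(1)) + 32)*((h - 1)*(-3 + 0)) = (6 + 32)*((3/10 - 1)*(-3 + 0)) = 38*(-7/10*(-3)) = 38*(21/10) = 399/5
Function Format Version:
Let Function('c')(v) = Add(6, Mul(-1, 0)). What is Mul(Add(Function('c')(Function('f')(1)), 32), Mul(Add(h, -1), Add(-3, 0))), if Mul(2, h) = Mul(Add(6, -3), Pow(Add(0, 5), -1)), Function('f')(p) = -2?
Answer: Rational(399, 5) ≈ 79.800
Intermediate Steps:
Function('c')(v) = 6 (Function('c')(v) = Add(6, 0) = 6)
h = Rational(3, 10) (h = Mul(Rational(1, 2), Mul(Add(6, -3), Pow(Add(0, 5), -1))) = Mul(Rational(1, 2), Mul(3, Pow(5, -1))) = Mul(Rational(1, 2), Mul(3, Rational(1, 5))) = Mul(Rational(1, 2), Rational(3, 5)) = Rational(3, 10) ≈ 0.30000)
Mul(Add(Function('c')(Function('f')(1)), 32), Mul(Add(h, -1), Add(-3, 0))) = Mul(Add(6, 32), Mul(Add(Rational(3, 10), -1), Add(-3, 0))) = Mul(38, Mul(Rational(-7, 10), -3)) = Mul(38, Rational(21, 10)) = Rational(399, 5)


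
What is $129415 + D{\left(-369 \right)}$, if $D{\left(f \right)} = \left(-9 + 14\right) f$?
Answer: $127570$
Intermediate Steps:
$D{\left(f \right)} = 5 f$
$129415 + D{\left(-369 \right)} = 129415 + 5 \left(-369\right) = 129415 - 1845 = 127570$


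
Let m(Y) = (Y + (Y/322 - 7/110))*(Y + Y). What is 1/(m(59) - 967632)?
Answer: -8855/8506607888 ≈ -1.0410e-6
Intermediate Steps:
m(Y) = 2*Y*(-7/110 + 323*Y/322) (m(Y) = (Y + (Y*(1/322) - 7*1/110))*(2*Y) = (Y + (Y/322 - 7/110))*(2*Y) = (Y + (-7/110 + Y/322))*(2*Y) = (-7/110 + 323*Y/322)*(2*Y) = 2*Y*(-7/110 + 323*Y/322))
1/(m(59) - 967632) = 1/((1/8855)*59*(-1127 + 17765*59) - 967632) = 1/((1/8855)*59*(-1127 + 1048135) - 967632) = 1/((1/8855)*59*1047008 - 967632) = 1/(61773472/8855 - 967632) = 1/(-8506607888/8855) = -8855/8506607888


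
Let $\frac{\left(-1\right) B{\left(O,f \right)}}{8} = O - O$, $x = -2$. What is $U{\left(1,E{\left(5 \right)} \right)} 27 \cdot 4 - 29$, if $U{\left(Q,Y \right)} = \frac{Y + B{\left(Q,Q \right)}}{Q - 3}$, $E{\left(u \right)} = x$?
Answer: $79$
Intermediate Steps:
$E{\left(u \right)} = -2$
$B{\left(O,f \right)} = 0$ ($B{\left(O,f \right)} = - 8 \left(O - O\right) = \left(-8\right) 0 = 0$)
$U{\left(Q,Y \right)} = \frac{Y}{-3 + Q}$ ($U{\left(Q,Y \right)} = \frac{Y + 0}{Q - 3} = \frac{Y}{-3 + Q}$)
$U{\left(1,E{\left(5 \right)} \right)} 27 \cdot 4 - 29 = - \frac{2}{-3 + 1} \cdot 27 \cdot 4 - 29 = - \frac{2}{-2} \cdot 108 - 29 = \left(-2\right) \left(- \frac{1}{2}\right) 108 - 29 = 1 \cdot 108 - 29 = 108 - 29 = 79$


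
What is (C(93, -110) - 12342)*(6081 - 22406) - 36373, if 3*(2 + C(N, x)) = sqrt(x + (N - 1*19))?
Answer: 201479427 - 32650*I ≈ 2.0148e+8 - 32650.0*I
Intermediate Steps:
C(N, x) = -2 + sqrt(-19 + N + x)/3 (C(N, x) = -2 + sqrt(x + (N - 1*19))/3 = -2 + sqrt(x + (N - 19))/3 = -2 + sqrt(x + (-19 + N))/3 = -2 + sqrt(-19 + N + x)/3)
(C(93, -110) - 12342)*(6081 - 22406) - 36373 = ((-2 + sqrt(-19 + 93 - 110)/3) - 12342)*(6081 - 22406) - 36373 = ((-2 + sqrt(-36)/3) - 12342)*(-16325) - 36373 = ((-2 + (6*I)/3) - 12342)*(-16325) - 36373 = ((-2 + 2*I) - 12342)*(-16325) - 36373 = (-12344 + 2*I)*(-16325) - 36373 = (201515800 - 32650*I) - 36373 = 201479427 - 32650*I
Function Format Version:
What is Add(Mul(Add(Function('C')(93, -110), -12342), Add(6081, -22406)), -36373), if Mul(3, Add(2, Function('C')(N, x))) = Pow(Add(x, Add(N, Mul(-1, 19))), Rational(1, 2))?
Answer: Add(201479427, Mul(-32650, I)) ≈ Add(2.0148e+8, Mul(-32650., I))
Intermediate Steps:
Function('C')(N, x) = Add(-2, Mul(Rational(1, 3), Pow(Add(-19, N, x), Rational(1, 2)))) (Function('C')(N, x) = Add(-2, Mul(Rational(1, 3), Pow(Add(x, Add(N, Mul(-1, 19))), Rational(1, 2)))) = Add(-2, Mul(Rational(1, 3), Pow(Add(x, Add(N, -19)), Rational(1, 2)))) = Add(-2, Mul(Rational(1, 3), Pow(Add(x, Add(-19, N)), Rational(1, 2)))) = Add(-2, Mul(Rational(1, 3), Pow(Add(-19, N, x), Rational(1, 2)))))
Add(Mul(Add(Function('C')(93, -110), -12342), Add(6081, -22406)), -36373) = Add(Mul(Add(Add(-2, Mul(Rational(1, 3), Pow(Add(-19, 93, -110), Rational(1, 2)))), -12342), Add(6081, -22406)), -36373) = Add(Mul(Add(Add(-2, Mul(Rational(1, 3), Pow(-36, Rational(1, 2)))), -12342), -16325), -36373) = Add(Mul(Add(Add(-2, Mul(Rational(1, 3), Mul(6, I))), -12342), -16325), -36373) = Add(Mul(Add(Add(-2, Mul(2, I)), -12342), -16325), -36373) = Add(Mul(Add(-12344, Mul(2, I)), -16325), -36373) = Add(Add(201515800, Mul(-32650, I)), -36373) = Add(201479427, Mul(-32650, I))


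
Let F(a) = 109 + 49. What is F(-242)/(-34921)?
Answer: -158/34921 ≈ -0.0045245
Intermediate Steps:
F(a) = 158
F(-242)/(-34921) = 158/(-34921) = 158*(-1/34921) = -158/34921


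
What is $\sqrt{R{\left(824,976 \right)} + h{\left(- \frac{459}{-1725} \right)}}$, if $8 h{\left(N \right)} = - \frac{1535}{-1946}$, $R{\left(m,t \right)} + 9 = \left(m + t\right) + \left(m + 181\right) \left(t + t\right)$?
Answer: $\frac{\sqrt{29743212288419}}{3892} \approx 1401.3$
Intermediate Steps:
$R{\left(m,t \right)} = -9 + m + t + 2 t \left(181 + m\right)$ ($R{\left(m,t \right)} = -9 + \left(\left(m + t\right) + \left(m + 181\right) \left(t + t\right)\right) = -9 + \left(\left(m + t\right) + \left(181 + m\right) 2 t\right) = -9 + \left(\left(m + t\right) + 2 t \left(181 + m\right)\right) = -9 + \left(m + t + 2 t \left(181 + m\right)\right) = -9 + m + t + 2 t \left(181 + m\right)$)
$h{\left(N \right)} = \frac{1535}{15568}$ ($h{\left(N \right)} = \frac{\left(-1535\right) \frac{1}{-1946}}{8} = \frac{\left(-1535\right) \left(- \frac{1}{1946}\right)}{8} = \frac{1}{8} \cdot \frac{1535}{1946} = \frac{1535}{15568}$)
$\sqrt{R{\left(824,976 \right)} + h{\left(- \frac{459}{-1725} \right)}} = \sqrt{\left(-9 + 824 + 363 \cdot 976 + 2 \cdot 824 \cdot 976\right) + \frac{1535}{15568}} = \sqrt{\left(-9 + 824 + 354288 + 1608448\right) + \frac{1535}{15568}} = \sqrt{1963551 + \frac{1535}{15568}} = \sqrt{\frac{30568563503}{15568}} = \frac{\sqrt{29743212288419}}{3892}$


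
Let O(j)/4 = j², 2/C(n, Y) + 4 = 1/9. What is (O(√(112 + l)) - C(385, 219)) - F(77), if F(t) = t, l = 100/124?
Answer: 406593/1085 ≈ 374.74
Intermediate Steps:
l = 25/31 (l = 100*(1/124) = 25/31 ≈ 0.80645)
C(n, Y) = -18/35 (C(n, Y) = 2/(-4 + 1/9) = 2/(-4 + ⅑) = 2/(-35/9) = 2*(-9/35) = -18/35)
O(j) = 4*j²
(O(√(112 + l)) - C(385, 219)) - F(77) = (4*(√(112 + 25/31))² - 1*(-18/35)) - 1*77 = (4*(√(3497/31))² + 18/35) - 77 = (4*(√108407/31)² + 18/35) - 77 = (4*(3497/31) + 18/35) - 77 = (13988/31 + 18/35) - 77 = 490138/1085 - 77 = 406593/1085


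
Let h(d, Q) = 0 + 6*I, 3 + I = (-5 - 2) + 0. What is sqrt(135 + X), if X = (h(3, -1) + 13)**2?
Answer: 2*sqrt(586) ≈ 48.415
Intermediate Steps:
I = -10 (I = -3 + ((-5 - 2) + 0) = -3 + (-7 + 0) = -3 - 7 = -10)
h(d, Q) = -60 (h(d, Q) = 0 + 6*(-10) = 0 - 60 = -60)
X = 2209 (X = (-60 + 13)**2 = (-47)**2 = 2209)
sqrt(135 + X) = sqrt(135 + 2209) = sqrt(2344) = 2*sqrt(586)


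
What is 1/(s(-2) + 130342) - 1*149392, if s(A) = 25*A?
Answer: -19464582463/130292 ≈ -1.4939e+5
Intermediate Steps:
1/(s(-2) + 130342) - 1*149392 = 1/(25*(-2) + 130342) - 1*149392 = 1/(-50 + 130342) - 149392 = 1/130292 - 149392 = -19464582463/130292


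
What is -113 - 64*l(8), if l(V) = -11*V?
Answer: 5519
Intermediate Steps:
-113 - 64*l(8) = -113 - (-704)*8 = -113 - 64*(-88) = -113 + 5632 = 5519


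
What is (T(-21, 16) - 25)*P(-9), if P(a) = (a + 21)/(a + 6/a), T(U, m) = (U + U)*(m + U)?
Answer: -6660/29 ≈ -229.66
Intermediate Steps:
T(U, m) = 2*U*(U + m) (T(U, m) = (2*U)*(U + m) = 2*U*(U + m))
P(a) = (21 + a)/(a + 6/a)
(T(-21, 16) - 25)*P(-9) = (2*(-21)*(-21 + 16) - 25)*(-9*(21 - 9)/(6 + (-9)²)) = (2*(-21)*(-5) - 25)*(-9*12/(6 + 81)) = (210 - 25)*(-9*12/87) = 185*(-9*1/87*12) = 185*(-36/29) = -6660/29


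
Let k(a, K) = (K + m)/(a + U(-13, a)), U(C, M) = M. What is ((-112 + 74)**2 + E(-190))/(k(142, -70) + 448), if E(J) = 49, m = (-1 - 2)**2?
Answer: 424012/127171 ≈ 3.3342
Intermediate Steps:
m = 9 (m = (-3)**2 = 9)
k(a, K) = (9 + K)/(2*a) (k(a, K) = (K + 9)/(a + a) = (9 + K)/((2*a)) = (9 + K)*(1/(2*a)) = (9 + K)/(2*a))
((-112 + 74)**2 + E(-190))/(k(142, -70) + 448) = ((-112 + 74)**2 + 49)/((1/2)*(9 - 70)/142 + 448) = ((-38)**2 + 49)/((1/2)*(1/142)*(-61) + 448) = (1444 + 49)/(-61/284 + 448) = 1493/(127171/284) = 1493*(284/127171) = 424012/127171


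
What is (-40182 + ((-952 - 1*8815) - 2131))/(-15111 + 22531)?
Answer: -372/53 ≈ -7.0189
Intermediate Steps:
(-40182 + ((-952 - 1*8815) - 2131))/(-15111 + 22531) = (-40182 + ((-952 - 8815) - 2131))/7420 = (-40182 + (-9767 - 2131))*(1/7420) = (-40182 - 11898)*(1/7420) = -52080*1/7420 = -372/53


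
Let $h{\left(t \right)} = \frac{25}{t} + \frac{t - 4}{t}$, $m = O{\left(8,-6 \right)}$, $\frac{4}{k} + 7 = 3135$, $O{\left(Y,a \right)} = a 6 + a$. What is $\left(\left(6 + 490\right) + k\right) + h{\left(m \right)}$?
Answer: $\frac{194132}{391} \approx 496.5$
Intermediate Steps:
$O{\left(Y,a \right)} = 7 a$ ($O{\left(Y,a \right)} = 6 a + a = 7 a$)
$k = \frac{1}{782}$ ($k = \frac{4}{-7 + 3135} = \frac{4}{3128} = 4 \cdot \frac{1}{3128} = \frac{1}{782} \approx 0.0012788$)
$m = -42$ ($m = 7 \left(-6\right) = -42$)
$h{\left(t \right)} = \frac{25}{t} + \frac{-4 + t}{t}$ ($h{\left(t \right)} = \frac{25}{t} + \frac{t - 4}{t} = \frac{25}{t} + \frac{-4 + t}{t}$)
$\left(\left(6 + 490\right) + k\right) + h{\left(m \right)} = \left(\left(6 + 490\right) + \frac{1}{782}\right) + \frac{21 - 42}{-42} = \left(496 + \frac{1}{782}\right) - - \frac{1}{2} = \frac{387873}{782} + \frac{1}{2} = \frac{194132}{391}$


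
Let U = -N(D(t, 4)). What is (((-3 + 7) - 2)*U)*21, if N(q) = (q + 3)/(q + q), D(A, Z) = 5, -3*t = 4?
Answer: -168/5 ≈ -33.600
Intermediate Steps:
t = -4/3 (t = -⅓*4 = -4/3 ≈ -1.3333)
N(q) = (3 + q)/(2*q) (N(q) = (3 + q)/((2*q)) = (3 + q)*(1/(2*q)) = (3 + q)/(2*q))
U = -⅘ (U = -(3 + 5)/(2*5) = -8/(2*5) = -1*⅘ = -⅘ ≈ -0.80000)
(((-3 + 7) - 2)*U)*21 = (((-3 + 7) - 2)*(-⅘))*21 = ((4 - 2)*(-⅘))*21 = (2*(-⅘))*21 = -8/5*21 = -168/5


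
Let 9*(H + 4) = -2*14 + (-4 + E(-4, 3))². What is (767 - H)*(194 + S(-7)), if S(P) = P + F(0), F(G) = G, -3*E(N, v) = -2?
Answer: 11706761/81 ≈ 1.4453e+5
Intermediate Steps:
E(N, v) = ⅔ (E(N, v) = -⅓*(-2) = ⅔)
H = -476/81 (H = -4 + (-2*14 + (-4 + ⅔)²)/9 = -4 + (-28 + (-10/3)²)/9 = -4 + (-28 + 100/9)/9 = -4 + (⅑)*(-152/9) = -4 - 152/81 = -476/81 ≈ -5.8765)
S(P) = P (S(P) = P + 0 = P)
(767 - H)*(194 + S(-7)) = (767 - 1*(-476/81))*(194 - 7) = (767 + 476/81)*187 = (62603/81)*187 = 11706761/81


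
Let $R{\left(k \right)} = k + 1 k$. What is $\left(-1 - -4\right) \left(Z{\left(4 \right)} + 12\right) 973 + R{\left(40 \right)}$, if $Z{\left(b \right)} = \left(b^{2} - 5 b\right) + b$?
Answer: $35108$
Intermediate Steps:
$R{\left(k \right)} = 2 k$ ($R{\left(k \right)} = k + k = 2 k$)
$Z{\left(b \right)} = b^{2} - 4 b$
$\left(-1 - -4\right) \left(Z{\left(4 \right)} + 12\right) 973 + R{\left(40 \right)} = \left(-1 - -4\right) \left(4 \left(-4 + 4\right) + 12\right) 973 + 2 \cdot 40 = \left(-1 + 4\right) \left(4 \cdot 0 + 12\right) 973 + 80 = 3 \left(0 + 12\right) 973 + 80 = 3 \cdot 12 \cdot 973 + 80 = 36 \cdot 973 + 80 = 35028 + 80 = 35108$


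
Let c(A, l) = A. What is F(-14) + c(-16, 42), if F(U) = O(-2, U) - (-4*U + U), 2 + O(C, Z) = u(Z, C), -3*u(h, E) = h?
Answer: -166/3 ≈ -55.333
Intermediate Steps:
u(h, E) = -h/3
O(C, Z) = -2 - Z/3
F(U) = -2 + 8*U/3 (F(U) = (-2 - U/3) - (-4*U + U) = (-2 - U/3) - (-3)*U = (-2 - U/3) + 3*U = -2 + 8*U/3)
F(-14) + c(-16, 42) = (-2 + (8/3)*(-14)) - 16 = (-2 - 112/3) - 16 = -118/3 - 16 = -166/3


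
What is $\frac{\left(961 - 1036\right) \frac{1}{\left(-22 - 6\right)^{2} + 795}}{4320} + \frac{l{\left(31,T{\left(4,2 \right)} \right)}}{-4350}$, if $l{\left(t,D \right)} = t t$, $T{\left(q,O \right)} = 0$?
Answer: $- \frac{72839737}{329695200} \approx -0.22093$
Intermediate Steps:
$l{\left(t,D \right)} = t^{2}$
$\frac{\left(961 - 1036\right) \frac{1}{\left(-22 - 6\right)^{2} + 795}}{4320} + \frac{l{\left(31,T{\left(4,2 \right)} \right)}}{-4350} = \frac{\left(961 - 1036\right) \frac{1}{\left(-22 - 6\right)^{2} + 795}}{4320} + \frac{31^{2}}{-4350} = - \frac{75}{\left(-28\right)^{2} + 795} \cdot \frac{1}{4320} + 961 \left(- \frac{1}{4350}\right) = - \frac{75}{784 + 795} \cdot \frac{1}{4320} - \frac{961}{4350} = - \frac{75}{1579} \cdot \frac{1}{4320} - \frac{961}{4350} = \left(-75\right) \frac{1}{1579} \cdot \frac{1}{4320} - \frac{961}{4350} = \left(- \frac{75}{1579}\right) \frac{1}{4320} - \frac{961}{4350} = - \frac{5}{454752} - \frac{961}{4350} = - \frac{72839737}{329695200}$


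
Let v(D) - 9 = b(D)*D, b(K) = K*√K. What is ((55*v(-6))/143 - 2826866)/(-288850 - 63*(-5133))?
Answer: -36749213/448877 + 180*I*√6/448877 ≈ -81.869 + 0.00098225*I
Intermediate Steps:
b(K) = K^(3/2)
v(D) = 9 + D^(5/2) (v(D) = 9 + D^(3/2)*D = 9 + D^(5/2))
((55*v(-6))/143 - 2826866)/(-288850 - 63*(-5133)) = ((55*(9 + (-6)^(5/2)))/143 - 2826866)/(-288850 - 63*(-5133)) = ((55*(9 + 36*I*√6))*(1/143) - 2826866)/(-288850 + 323379) = ((495 + 1980*I*√6)*(1/143) - 2826866)/34529 = ((45/13 + 180*I*√6/13) - 2826866)*(1/34529) = (-36749213/13 + 180*I*√6/13)*(1/34529) = -36749213/448877 + 180*I*√6/448877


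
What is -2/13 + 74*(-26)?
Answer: -25014/13 ≈ -1924.2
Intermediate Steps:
-2/13 + 74*(-26) = -2*1/13 - 1924 = -2/13 - 1924 = -25014/13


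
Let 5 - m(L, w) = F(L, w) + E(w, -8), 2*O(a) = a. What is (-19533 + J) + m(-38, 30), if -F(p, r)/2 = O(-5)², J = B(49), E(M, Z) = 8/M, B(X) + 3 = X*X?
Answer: -513533/30 ≈ -17118.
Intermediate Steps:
B(X) = -3 + X² (B(X) = -3 + X*X = -3 + X²)
J = 2398 (J = -3 + 49² = -3 + 2401 = 2398)
O(a) = a/2
F(p, r) = -25/2 (F(p, r) = -2*((½)*(-5))² = -2*(-5/2)² = -2*25/4 = -25/2)
m(L, w) = 35/2 - 8/w (m(L, w) = 5 - (-25/2 + 8/w) = 5 + (25/2 - 8/w) = 35/2 - 8/w)
(-19533 + J) + m(-38, 30) = (-19533 + 2398) + (35/2 - 8/30) = -17135 + (35/2 - 8*1/30) = -17135 + (35/2 - 4/15) = -17135 + 517/30 = -513533/30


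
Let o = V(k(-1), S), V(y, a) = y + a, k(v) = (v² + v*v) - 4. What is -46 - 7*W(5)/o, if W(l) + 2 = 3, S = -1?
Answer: -131/3 ≈ -43.667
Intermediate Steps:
W(l) = 1 (W(l) = -2 + 3 = 1)
k(v) = -4 + 2*v² (k(v) = (v² + v²) - 4 = 2*v² - 4 = -4 + 2*v²)
V(y, a) = a + y
o = -3 (o = -1 + (-4 + 2*(-1)²) = -1 + (-4 + 2*1) = -1 + (-4 + 2) = -1 - 2 = -3)
-46 - 7*W(5)/o = -46 - 7/(-3) = -46 - 7*(-1)/3 = -46 - 7*(-⅓) = -46 + 7/3 = -131/3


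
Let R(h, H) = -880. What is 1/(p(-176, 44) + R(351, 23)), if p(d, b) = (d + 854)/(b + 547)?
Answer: -197/173134 ≈ -0.0011378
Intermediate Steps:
p(d, b) = (854 + d)/(547 + b)
1/(p(-176, 44) + R(351, 23)) = 1/((854 - 176)/(547 + 44) - 880) = 1/(678/591 - 880) = 1/((1/591)*678 - 880) = 1/(226/197 - 880) = 1/(-173134/197) = -197/173134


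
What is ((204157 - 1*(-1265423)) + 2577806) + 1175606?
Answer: 5222992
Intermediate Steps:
((204157 - 1*(-1265423)) + 2577806) + 1175606 = ((204157 + 1265423) + 2577806) + 1175606 = (1469580 + 2577806) + 1175606 = 4047386 + 1175606 = 5222992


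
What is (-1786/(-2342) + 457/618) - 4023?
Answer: -2910269573/723678 ≈ -4021.5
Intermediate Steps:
(-1786/(-2342) + 457/618) - 4023 = (-1786*(-1/2342) + 457*(1/618)) - 4023 = (893/1171 + 457/618) - 4023 = 1087021/723678 - 4023 = -2910269573/723678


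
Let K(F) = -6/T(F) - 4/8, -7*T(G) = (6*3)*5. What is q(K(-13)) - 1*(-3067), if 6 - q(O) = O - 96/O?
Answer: 5791/30 ≈ 193.03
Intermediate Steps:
T(G) = -90/7 (T(G) = -6*3*5/7 = -18*5/7 = -⅐*90 = -90/7)
K(F) = -1/30 (K(F) = -6/(-90/7) - 4/8 = -6*(-7/90) - 4*⅛ = 7/15 - ½ = -1/30)
q(O) = 6 - O + 96/O (q(O) = 6 - (O - 96/O) = 6 + (-O + 96/O) = 6 - O + 96/O)
q(K(-13)) - 1*(-3067) = (6 - 1*(-1/30) + 96/(-1/30)) - 1*(-3067) = (6 + 1/30 + 96*(-30)) + 3067 = (6 + 1/30 - 2880) + 3067 = -86219/30 + 3067 = 5791/30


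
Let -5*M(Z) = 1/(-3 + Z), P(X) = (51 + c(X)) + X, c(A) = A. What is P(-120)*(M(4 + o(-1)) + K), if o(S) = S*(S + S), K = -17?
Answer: 16128/5 ≈ 3225.6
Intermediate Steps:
P(X) = 51 + 2*X (P(X) = (51 + X) + X = 51 + 2*X)
o(S) = 2*S² (o(S) = S*(2*S) = 2*S²)
M(Z) = -1/(5*(-3 + Z))
P(-120)*(M(4 + o(-1)) + K) = (51 + 2*(-120))*(-1/(-15 + 5*(4 + 2*(-1)²)) - 17) = (51 - 240)*(-1/(-15 + 5*(4 + 2*1)) - 17) = -189*(-1/(-15 + 5*(4 + 2)) - 17) = -189*(-1/(-15 + 5*6) - 17) = -189*(-1/(-15 + 30) - 17) = -189*(-1/15 - 17) = -189*(-256/15) = 16128/5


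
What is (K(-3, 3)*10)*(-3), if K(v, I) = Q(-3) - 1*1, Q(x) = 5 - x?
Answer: -210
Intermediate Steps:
K(v, I) = 7 (K(v, I) = (5 - 1*(-3)) - 1*1 = (5 + 3) - 1 = 8 - 1 = 7)
(K(-3, 3)*10)*(-3) = (7*10)*(-3) = 70*(-3) = -210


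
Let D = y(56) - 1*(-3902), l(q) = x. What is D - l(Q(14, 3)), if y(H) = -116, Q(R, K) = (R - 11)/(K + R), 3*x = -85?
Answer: 11443/3 ≈ 3814.3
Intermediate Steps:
x = -85/3 (x = (⅓)*(-85) = -85/3 ≈ -28.333)
Q(R, K) = (-11 + R)/(K + R)
l(q) = -85/3
D = 3786 (D = -116 - 1*(-3902) = -116 + 3902 = 3786)
D - l(Q(14, 3)) = 3786 - 1*(-85/3) = 3786 + 85/3 = 11443/3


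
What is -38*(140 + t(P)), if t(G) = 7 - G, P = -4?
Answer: -5738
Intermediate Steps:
-38*(140 + t(P)) = -38*(140 + (7 - 1*(-4))) = -38*(140 + (7 + 4)) = -38*(140 + 11) = -38*151 = -5738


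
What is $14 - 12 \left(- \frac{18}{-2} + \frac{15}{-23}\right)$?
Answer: $- \frac{1982}{23} \approx -86.174$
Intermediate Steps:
$14 - 12 \left(- \frac{18}{-2} + \frac{15}{-23}\right) = 14 - 12 \left(\left(-18\right) \left(- \frac{1}{2}\right) + 15 \left(- \frac{1}{23}\right)\right) = 14 - 12 \left(9 - \frac{15}{23}\right) = 14 - \frac{2304}{23} = - \frac{1982}{23}$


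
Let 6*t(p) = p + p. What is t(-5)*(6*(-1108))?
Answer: 11080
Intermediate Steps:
t(p) = p/3 (t(p) = (p + p)/6 = (2*p)/6 = p/3)
t(-5)*(6*(-1108)) = ((⅓)*(-5))*(6*(-1108)) = -5/3*(-6648) = 11080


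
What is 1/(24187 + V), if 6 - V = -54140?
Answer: 1/78333 ≈ 1.2766e-5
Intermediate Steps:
V = 54146 (V = 6 - 1*(-54140) = 6 + 54140 = 54146)
1/(24187 + V) = 1/(24187 + 54146) = 1/78333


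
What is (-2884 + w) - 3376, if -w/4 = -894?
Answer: -2684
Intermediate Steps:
w = 3576 (w = -4*(-894) = 3576)
(-2884 + w) - 3376 = (-2884 + 3576) - 3376 = 692 - 3376 = -2684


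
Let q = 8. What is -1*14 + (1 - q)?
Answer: -21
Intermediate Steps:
-1*14 + (1 - q) = -1*14 + (1 - 1*8) = -14 + (1 - 8) = -14 - 7 = -21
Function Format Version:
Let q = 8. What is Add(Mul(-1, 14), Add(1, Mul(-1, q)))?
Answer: -21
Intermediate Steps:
Add(Mul(-1, 14), Add(1, Mul(-1, q))) = Add(Mul(-1, 14), Add(1, Mul(-1, 8))) = Add(-14, Add(1, -8)) = Add(-14, -7) = -21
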